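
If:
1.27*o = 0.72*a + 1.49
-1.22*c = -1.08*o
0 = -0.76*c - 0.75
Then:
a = -4.04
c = -0.99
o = -1.11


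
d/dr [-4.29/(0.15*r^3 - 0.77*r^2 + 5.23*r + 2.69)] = (1.9305*r^2 - 6.6066*r + 22.4367)/(0.15*r^3 - 0.77*r^2 + 5.23*r + 2.69)^2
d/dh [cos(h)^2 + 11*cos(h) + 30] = -(2*cos(h) + 11)*sin(h)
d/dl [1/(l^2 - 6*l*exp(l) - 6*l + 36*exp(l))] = 2*(3*l*exp(l) - l - 15*exp(l) + 3)/(l^2 - 6*l*exp(l) - 6*l + 36*exp(l))^2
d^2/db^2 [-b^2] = -2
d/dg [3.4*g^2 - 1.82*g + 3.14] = 6.8*g - 1.82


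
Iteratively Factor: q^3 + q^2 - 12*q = (q + 4)*(q^2 - 3*q) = (q - 3)*(q + 4)*(q)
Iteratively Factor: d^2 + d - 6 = (d + 3)*(d - 2)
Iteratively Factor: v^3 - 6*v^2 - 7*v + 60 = (v + 3)*(v^2 - 9*v + 20) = (v - 5)*(v + 3)*(v - 4)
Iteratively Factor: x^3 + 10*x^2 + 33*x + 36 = (x + 3)*(x^2 + 7*x + 12) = (x + 3)*(x + 4)*(x + 3)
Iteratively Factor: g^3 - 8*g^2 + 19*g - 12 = (g - 1)*(g^2 - 7*g + 12) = (g - 4)*(g - 1)*(g - 3)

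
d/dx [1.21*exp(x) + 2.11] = 1.21*exp(x)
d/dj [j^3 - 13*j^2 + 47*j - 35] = 3*j^2 - 26*j + 47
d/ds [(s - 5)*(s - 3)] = 2*s - 8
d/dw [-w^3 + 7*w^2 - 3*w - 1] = -3*w^2 + 14*w - 3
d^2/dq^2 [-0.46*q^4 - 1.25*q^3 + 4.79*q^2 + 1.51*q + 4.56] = -5.52*q^2 - 7.5*q + 9.58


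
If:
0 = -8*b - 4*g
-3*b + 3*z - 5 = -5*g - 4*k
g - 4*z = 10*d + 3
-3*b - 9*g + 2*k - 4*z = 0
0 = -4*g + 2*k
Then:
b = -4/19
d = -21/190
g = 8/19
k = 16/19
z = -7/19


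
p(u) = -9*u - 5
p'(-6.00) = -9.00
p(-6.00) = 49.00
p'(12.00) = -9.00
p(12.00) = -113.00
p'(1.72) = -9.00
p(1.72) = -20.48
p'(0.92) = -9.00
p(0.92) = -13.28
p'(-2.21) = -9.00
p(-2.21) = 14.89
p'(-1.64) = -9.00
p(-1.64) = 9.76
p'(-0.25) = -9.00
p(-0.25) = -2.75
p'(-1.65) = -9.00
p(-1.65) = 9.85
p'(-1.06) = -9.00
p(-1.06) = 4.54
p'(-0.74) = -9.00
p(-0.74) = 1.66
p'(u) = -9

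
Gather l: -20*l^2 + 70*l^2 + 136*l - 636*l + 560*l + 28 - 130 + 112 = 50*l^2 + 60*l + 10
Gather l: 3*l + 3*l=6*l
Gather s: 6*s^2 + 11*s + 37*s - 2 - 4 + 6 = 6*s^2 + 48*s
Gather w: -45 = -45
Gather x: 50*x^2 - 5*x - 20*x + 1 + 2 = 50*x^2 - 25*x + 3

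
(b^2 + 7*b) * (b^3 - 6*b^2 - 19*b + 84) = b^5 + b^4 - 61*b^3 - 49*b^2 + 588*b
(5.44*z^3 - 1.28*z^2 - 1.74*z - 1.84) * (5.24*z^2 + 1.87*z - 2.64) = 28.5056*z^5 + 3.4656*z^4 - 25.8728*z^3 - 9.5162*z^2 + 1.1528*z + 4.8576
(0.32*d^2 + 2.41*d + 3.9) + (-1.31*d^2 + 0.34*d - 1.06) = -0.99*d^2 + 2.75*d + 2.84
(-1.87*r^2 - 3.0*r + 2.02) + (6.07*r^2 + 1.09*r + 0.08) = 4.2*r^2 - 1.91*r + 2.1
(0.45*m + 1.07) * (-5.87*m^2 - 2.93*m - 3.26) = -2.6415*m^3 - 7.5994*m^2 - 4.6021*m - 3.4882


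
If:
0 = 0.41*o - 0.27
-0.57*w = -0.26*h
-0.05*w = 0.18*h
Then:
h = 0.00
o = 0.66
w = 0.00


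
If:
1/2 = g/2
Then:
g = 1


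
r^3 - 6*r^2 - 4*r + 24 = (r - 6)*(r - 2)*(r + 2)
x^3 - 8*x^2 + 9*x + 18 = (x - 6)*(x - 3)*(x + 1)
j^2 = j^2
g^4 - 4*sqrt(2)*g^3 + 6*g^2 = g^2*(g - 3*sqrt(2))*(g - sqrt(2))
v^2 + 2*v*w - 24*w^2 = (v - 4*w)*(v + 6*w)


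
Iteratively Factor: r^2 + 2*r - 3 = (r + 3)*(r - 1)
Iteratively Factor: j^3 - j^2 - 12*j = (j)*(j^2 - j - 12) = j*(j - 4)*(j + 3)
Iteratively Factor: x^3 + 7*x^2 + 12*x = (x)*(x^2 + 7*x + 12) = x*(x + 3)*(x + 4)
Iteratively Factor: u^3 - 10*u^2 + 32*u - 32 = (u - 4)*(u^2 - 6*u + 8) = (u - 4)*(u - 2)*(u - 4)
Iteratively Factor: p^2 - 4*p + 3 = (p - 1)*(p - 3)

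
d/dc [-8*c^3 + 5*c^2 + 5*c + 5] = -24*c^2 + 10*c + 5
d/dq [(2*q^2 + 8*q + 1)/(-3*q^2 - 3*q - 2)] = (18*q^2 - 2*q - 13)/(9*q^4 + 18*q^3 + 21*q^2 + 12*q + 4)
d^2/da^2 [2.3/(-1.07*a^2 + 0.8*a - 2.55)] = (5.26654*a^2 - 3.9376*a - 2.3*(2.14*a - 0.8)*(4.28*a - 1.6) + 12.5511)/(1.07*a^2 - 0.8*a + 2.55)^3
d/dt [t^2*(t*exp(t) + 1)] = t*(t^2*exp(t) + 3*t*exp(t) + 2)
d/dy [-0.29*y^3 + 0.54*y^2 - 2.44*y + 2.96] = -0.87*y^2 + 1.08*y - 2.44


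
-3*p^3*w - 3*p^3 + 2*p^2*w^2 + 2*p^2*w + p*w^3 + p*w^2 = (-p + w)*(3*p + w)*(p*w + p)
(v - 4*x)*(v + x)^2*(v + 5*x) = v^4 + 3*v^3*x - 17*v^2*x^2 - 39*v*x^3 - 20*x^4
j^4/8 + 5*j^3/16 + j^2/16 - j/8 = j*(j/4 + 1/2)*(j/2 + 1/2)*(j - 1/2)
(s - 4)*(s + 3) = s^2 - s - 12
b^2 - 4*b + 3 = (b - 3)*(b - 1)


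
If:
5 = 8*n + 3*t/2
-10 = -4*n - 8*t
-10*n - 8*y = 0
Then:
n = 25/58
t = 30/29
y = -125/232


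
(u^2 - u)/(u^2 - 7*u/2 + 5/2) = 2*u/(2*u - 5)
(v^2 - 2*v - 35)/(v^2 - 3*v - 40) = (v - 7)/(v - 8)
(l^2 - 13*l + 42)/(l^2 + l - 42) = (l - 7)/(l + 7)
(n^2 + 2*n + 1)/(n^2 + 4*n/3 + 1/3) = 3*(n + 1)/(3*n + 1)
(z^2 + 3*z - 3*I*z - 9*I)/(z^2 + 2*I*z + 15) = (z + 3)/(z + 5*I)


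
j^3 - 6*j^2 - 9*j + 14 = (j - 7)*(j - 1)*(j + 2)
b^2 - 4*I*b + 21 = (b - 7*I)*(b + 3*I)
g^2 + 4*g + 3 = (g + 1)*(g + 3)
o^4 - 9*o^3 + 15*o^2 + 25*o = o*(o - 5)^2*(o + 1)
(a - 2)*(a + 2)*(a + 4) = a^3 + 4*a^2 - 4*a - 16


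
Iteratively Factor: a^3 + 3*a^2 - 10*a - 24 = (a + 2)*(a^2 + a - 12) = (a - 3)*(a + 2)*(a + 4)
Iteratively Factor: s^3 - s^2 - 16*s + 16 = (s - 1)*(s^2 - 16) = (s - 4)*(s - 1)*(s + 4)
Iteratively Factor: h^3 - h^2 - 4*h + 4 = (h + 2)*(h^2 - 3*h + 2) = (h - 1)*(h + 2)*(h - 2)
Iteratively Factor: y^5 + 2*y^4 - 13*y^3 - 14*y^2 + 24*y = (y - 3)*(y^4 + 5*y^3 + 2*y^2 - 8*y) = (y - 3)*(y - 1)*(y^3 + 6*y^2 + 8*y) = y*(y - 3)*(y - 1)*(y^2 + 6*y + 8) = y*(y - 3)*(y - 1)*(y + 2)*(y + 4)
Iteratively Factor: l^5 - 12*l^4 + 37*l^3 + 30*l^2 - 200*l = (l - 5)*(l^4 - 7*l^3 + 2*l^2 + 40*l) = (l - 5)^2*(l^3 - 2*l^2 - 8*l) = (l - 5)^2*(l + 2)*(l^2 - 4*l) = l*(l - 5)^2*(l + 2)*(l - 4)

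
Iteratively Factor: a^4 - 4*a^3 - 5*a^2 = (a + 1)*(a^3 - 5*a^2) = a*(a + 1)*(a^2 - 5*a) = a*(a - 5)*(a + 1)*(a)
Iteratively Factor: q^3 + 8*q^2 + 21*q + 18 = (q + 2)*(q^2 + 6*q + 9) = (q + 2)*(q + 3)*(q + 3)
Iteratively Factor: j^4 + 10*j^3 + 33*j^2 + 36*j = (j)*(j^3 + 10*j^2 + 33*j + 36) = j*(j + 4)*(j^2 + 6*j + 9) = j*(j + 3)*(j + 4)*(j + 3)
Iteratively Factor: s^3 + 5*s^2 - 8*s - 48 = (s + 4)*(s^2 + s - 12) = (s + 4)^2*(s - 3)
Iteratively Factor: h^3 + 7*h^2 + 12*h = (h + 4)*(h^2 + 3*h) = (h + 3)*(h + 4)*(h)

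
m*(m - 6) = m^2 - 6*m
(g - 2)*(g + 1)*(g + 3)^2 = g^4 + 5*g^3 + g^2 - 21*g - 18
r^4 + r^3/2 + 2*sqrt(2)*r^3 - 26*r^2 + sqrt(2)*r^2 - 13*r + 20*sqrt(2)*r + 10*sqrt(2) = (r + 1/2)*(r - 2*sqrt(2))*(r - sqrt(2))*(r + 5*sqrt(2))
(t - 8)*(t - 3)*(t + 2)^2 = t^4 - 7*t^3 - 16*t^2 + 52*t + 96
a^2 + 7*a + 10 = (a + 2)*(a + 5)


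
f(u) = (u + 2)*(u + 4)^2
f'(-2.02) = 3.84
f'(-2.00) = 4.00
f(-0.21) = 25.71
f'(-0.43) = 23.95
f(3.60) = 323.46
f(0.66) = 57.76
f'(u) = (u + 2)*(2*u + 8) + (u + 4)^2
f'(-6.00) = 20.00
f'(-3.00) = -1.00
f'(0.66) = 46.51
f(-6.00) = -16.00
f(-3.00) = -1.00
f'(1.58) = 71.09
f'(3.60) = 142.88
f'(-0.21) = 27.93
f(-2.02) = -0.08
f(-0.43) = 20.01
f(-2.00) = 0.00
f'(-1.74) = 6.28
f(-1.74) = 1.33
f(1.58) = 111.47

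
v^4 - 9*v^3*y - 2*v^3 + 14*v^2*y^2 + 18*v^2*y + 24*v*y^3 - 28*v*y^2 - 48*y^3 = (v - 2)*(v - 6*y)*(v - 4*y)*(v + y)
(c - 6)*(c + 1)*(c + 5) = c^3 - 31*c - 30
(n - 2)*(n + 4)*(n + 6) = n^3 + 8*n^2 + 4*n - 48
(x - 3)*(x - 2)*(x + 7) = x^3 + 2*x^2 - 29*x + 42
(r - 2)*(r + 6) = r^2 + 4*r - 12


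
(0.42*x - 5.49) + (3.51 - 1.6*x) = -1.18*x - 1.98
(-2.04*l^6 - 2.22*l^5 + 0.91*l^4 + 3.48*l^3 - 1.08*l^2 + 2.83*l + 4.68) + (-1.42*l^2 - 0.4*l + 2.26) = -2.04*l^6 - 2.22*l^5 + 0.91*l^4 + 3.48*l^3 - 2.5*l^2 + 2.43*l + 6.94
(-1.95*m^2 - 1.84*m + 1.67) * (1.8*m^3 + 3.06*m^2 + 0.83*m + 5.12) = -3.51*m^5 - 9.279*m^4 - 4.2429*m^3 - 6.401*m^2 - 8.0347*m + 8.5504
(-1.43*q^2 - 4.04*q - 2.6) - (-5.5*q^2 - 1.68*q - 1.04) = 4.07*q^2 - 2.36*q - 1.56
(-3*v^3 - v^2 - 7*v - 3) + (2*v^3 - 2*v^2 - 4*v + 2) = -v^3 - 3*v^2 - 11*v - 1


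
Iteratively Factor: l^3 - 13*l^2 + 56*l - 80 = (l - 5)*(l^2 - 8*l + 16) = (l - 5)*(l - 4)*(l - 4)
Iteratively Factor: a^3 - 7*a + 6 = (a - 1)*(a^2 + a - 6) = (a - 1)*(a + 3)*(a - 2)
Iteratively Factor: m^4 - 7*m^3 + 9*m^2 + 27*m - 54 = (m - 3)*(m^3 - 4*m^2 - 3*m + 18) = (m - 3)*(m + 2)*(m^2 - 6*m + 9) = (m - 3)^2*(m + 2)*(m - 3)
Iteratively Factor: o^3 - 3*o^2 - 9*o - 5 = (o - 5)*(o^2 + 2*o + 1) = (o - 5)*(o + 1)*(o + 1)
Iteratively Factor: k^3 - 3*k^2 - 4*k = (k + 1)*(k^2 - 4*k) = (k - 4)*(k + 1)*(k)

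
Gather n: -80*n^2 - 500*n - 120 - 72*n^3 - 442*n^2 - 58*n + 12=-72*n^3 - 522*n^2 - 558*n - 108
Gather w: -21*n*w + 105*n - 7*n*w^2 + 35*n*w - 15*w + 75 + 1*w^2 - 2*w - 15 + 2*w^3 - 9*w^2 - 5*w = 105*n + 2*w^3 + w^2*(-7*n - 8) + w*(14*n - 22) + 60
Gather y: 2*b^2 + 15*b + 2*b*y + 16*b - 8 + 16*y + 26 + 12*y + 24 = 2*b^2 + 31*b + y*(2*b + 28) + 42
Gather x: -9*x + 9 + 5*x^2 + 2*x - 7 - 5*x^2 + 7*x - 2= 0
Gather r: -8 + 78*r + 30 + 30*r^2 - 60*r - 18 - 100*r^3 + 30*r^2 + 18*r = -100*r^3 + 60*r^2 + 36*r + 4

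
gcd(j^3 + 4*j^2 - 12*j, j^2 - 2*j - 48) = j + 6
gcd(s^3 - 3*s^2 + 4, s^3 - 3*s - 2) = s^2 - s - 2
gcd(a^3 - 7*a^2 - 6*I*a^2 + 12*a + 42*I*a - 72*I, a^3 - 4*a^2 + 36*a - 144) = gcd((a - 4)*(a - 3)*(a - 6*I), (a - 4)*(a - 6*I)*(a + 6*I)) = a^2 + a*(-4 - 6*I) + 24*I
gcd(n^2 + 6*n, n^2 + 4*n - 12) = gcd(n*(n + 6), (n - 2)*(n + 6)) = n + 6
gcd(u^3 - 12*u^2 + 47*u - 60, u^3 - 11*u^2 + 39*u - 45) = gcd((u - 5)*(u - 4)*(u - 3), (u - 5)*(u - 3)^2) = u^2 - 8*u + 15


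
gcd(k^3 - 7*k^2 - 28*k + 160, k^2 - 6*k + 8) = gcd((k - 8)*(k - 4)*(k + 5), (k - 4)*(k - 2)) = k - 4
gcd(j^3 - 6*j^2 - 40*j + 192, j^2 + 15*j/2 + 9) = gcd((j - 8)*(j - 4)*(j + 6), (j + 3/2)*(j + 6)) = j + 6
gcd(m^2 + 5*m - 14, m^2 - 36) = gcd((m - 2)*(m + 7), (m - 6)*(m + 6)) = 1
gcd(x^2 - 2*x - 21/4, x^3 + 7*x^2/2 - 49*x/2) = x - 7/2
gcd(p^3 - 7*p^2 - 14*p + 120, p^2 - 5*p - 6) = p - 6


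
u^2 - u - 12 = (u - 4)*(u + 3)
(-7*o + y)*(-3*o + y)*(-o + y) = -21*o^3 + 31*o^2*y - 11*o*y^2 + y^3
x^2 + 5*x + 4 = (x + 1)*(x + 4)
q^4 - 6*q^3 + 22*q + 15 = (q - 5)*(q - 3)*(q + 1)^2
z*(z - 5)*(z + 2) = z^3 - 3*z^2 - 10*z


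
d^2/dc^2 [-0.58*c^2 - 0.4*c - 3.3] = -1.16000000000000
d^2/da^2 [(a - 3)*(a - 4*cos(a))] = 2*(2*a - 6)*cos(a) + 8*sin(a) + 2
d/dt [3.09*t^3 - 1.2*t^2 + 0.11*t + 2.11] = 9.27*t^2 - 2.4*t + 0.11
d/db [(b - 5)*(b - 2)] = 2*b - 7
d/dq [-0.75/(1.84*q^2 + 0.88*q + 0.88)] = (2.76*q + 0.66)/(1.84*q^2 + 0.88*q + 0.88)^2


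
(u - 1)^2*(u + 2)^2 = u^4 + 2*u^3 - 3*u^2 - 4*u + 4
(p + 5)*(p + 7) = p^2 + 12*p + 35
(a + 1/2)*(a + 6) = a^2 + 13*a/2 + 3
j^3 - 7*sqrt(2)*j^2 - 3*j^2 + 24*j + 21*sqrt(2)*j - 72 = (j - 3)*(j - 4*sqrt(2))*(j - 3*sqrt(2))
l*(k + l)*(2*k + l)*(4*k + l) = 8*k^3*l + 14*k^2*l^2 + 7*k*l^3 + l^4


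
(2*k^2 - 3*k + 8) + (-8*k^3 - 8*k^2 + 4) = -8*k^3 - 6*k^2 - 3*k + 12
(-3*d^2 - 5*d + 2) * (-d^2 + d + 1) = 3*d^4 + 2*d^3 - 10*d^2 - 3*d + 2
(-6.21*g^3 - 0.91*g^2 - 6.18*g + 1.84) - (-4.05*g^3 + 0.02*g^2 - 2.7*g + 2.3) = -2.16*g^3 - 0.93*g^2 - 3.48*g - 0.46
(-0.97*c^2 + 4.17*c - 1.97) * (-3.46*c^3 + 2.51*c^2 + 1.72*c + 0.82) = 3.3562*c^5 - 16.8629*c^4 + 15.6145*c^3 + 1.4323*c^2 + 0.0309999999999997*c - 1.6154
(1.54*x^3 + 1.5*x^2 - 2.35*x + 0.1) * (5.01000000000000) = 7.7154*x^3 + 7.515*x^2 - 11.7735*x + 0.501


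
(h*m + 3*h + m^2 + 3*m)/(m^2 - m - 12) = (h + m)/(m - 4)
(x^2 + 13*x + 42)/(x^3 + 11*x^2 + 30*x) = (x + 7)/(x*(x + 5))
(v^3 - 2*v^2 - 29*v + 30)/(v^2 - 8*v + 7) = (v^2 - v - 30)/(v - 7)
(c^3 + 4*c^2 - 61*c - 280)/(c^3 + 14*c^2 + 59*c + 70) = (c - 8)/(c + 2)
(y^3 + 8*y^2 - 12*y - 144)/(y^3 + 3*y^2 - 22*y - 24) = (y + 6)/(y + 1)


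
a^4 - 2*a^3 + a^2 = a^2*(-I*a + I)*(I*a - I)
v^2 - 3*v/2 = v*(v - 3/2)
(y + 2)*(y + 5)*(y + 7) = y^3 + 14*y^2 + 59*y + 70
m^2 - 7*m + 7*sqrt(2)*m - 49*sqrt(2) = (m - 7)*(m + 7*sqrt(2))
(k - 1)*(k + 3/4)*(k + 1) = k^3 + 3*k^2/4 - k - 3/4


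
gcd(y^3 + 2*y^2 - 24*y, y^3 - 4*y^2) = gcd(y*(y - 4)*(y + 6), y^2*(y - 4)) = y^2 - 4*y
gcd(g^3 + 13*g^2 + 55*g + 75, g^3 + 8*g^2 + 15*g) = g^2 + 8*g + 15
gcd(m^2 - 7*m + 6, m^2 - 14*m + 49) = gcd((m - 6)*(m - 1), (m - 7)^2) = 1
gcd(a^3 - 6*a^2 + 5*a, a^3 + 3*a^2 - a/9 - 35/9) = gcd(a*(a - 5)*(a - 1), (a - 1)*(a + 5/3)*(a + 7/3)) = a - 1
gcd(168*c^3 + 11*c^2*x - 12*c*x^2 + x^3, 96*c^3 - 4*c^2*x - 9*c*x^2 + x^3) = -24*c^2 - 5*c*x + x^2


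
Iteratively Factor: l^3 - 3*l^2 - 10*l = (l + 2)*(l^2 - 5*l) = l*(l + 2)*(l - 5)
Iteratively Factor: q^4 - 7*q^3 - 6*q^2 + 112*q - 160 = (q - 2)*(q^3 - 5*q^2 - 16*q + 80) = (q - 4)*(q - 2)*(q^2 - q - 20) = (q - 5)*(q - 4)*(q - 2)*(q + 4)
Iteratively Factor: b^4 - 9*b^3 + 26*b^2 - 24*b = (b)*(b^3 - 9*b^2 + 26*b - 24) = b*(b - 4)*(b^2 - 5*b + 6) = b*(b - 4)*(b - 3)*(b - 2)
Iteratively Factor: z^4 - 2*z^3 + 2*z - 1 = (z - 1)*(z^3 - z^2 - z + 1) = (z - 1)*(z + 1)*(z^2 - 2*z + 1) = (z - 1)^2*(z + 1)*(z - 1)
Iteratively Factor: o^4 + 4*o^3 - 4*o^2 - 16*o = (o - 2)*(o^3 + 6*o^2 + 8*o) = o*(o - 2)*(o^2 + 6*o + 8) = o*(o - 2)*(o + 2)*(o + 4)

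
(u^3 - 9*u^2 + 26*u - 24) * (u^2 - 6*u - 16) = u^5 - 15*u^4 + 64*u^3 - 36*u^2 - 272*u + 384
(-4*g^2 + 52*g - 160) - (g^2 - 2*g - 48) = -5*g^2 + 54*g - 112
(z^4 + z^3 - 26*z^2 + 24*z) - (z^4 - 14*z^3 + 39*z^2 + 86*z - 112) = 15*z^3 - 65*z^2 - 62*z + 112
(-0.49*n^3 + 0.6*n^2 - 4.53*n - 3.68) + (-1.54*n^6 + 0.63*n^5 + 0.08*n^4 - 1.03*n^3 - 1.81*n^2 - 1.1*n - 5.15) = -1.54*n^6 + 0.63*n^5 + 0.08*n^4 - 1.52*n^3 - 1.21*n^2 - 5.63*n - 8.83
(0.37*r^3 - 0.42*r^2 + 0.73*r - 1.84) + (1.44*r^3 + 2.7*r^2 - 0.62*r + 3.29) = 1.81*r^3 + 2.28*r^2 + 0.11*r + 1.45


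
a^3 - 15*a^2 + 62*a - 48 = (a - 8)*(a - 6)*(a - 1)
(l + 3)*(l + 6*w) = l^2 + 6*l*w + 3*l + 18*w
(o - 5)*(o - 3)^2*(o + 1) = o^4 - 10*o^3 + 28*o^2 - 6*o - 45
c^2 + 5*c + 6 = (c + 2)*(c + 3)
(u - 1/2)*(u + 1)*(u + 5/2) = u^3 + 3*u^2 + 3*u/4 - 5/4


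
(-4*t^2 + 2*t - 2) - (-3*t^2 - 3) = -t^2 + 2*t + 1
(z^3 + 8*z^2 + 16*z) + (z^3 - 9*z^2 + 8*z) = 2*z^3 - z^2 + 24*z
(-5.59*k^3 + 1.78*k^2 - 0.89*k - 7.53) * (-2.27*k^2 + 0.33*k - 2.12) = 12.6893*k^5 - 5.8853*k^4 + 14.4585*k^3 + 13.0258*k^2 - 0.5981*k + 15.9636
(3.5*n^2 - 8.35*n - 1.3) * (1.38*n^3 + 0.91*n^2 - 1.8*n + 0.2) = 4.83*n^5 - 8.338*n^4 - 15.6925*n^3 + 14.547*n^2 + 0.67*n - 0.26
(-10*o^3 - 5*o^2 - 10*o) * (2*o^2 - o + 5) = -20*o^5 - 65*o^3 - 15*o^2 - 50*o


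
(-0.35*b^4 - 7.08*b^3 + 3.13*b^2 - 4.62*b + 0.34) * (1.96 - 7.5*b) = 2.625*b^5 + 52.414*b^4 - 37.3518*b^3 + 40.7848*b^2 - 11.6052*b + 0.6664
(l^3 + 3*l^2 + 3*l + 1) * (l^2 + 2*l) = l^5 + 5*l^4 + 9*l^3 + 7*l^2 + 2*l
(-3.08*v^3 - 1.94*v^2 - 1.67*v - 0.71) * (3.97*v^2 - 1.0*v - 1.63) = -12.2276*v^5 - 4.6218*v^4 + 0.330499999999999*v^3 + 2.0135*v^2 + 3.4321*v + 1.1573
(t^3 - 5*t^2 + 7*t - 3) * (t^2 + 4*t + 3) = t^5 - t^4 - 10*t^3 + 10*t^2 + 9*t - 9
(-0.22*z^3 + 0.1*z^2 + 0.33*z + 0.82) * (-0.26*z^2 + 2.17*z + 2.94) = 0.0572*z^5 - 0.5034*z^4 - 0.5156*z^3 + 0.7969*z^2 + 2.7496*z + 2.4108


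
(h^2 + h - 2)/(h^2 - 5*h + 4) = (h + 2)/(h - 4)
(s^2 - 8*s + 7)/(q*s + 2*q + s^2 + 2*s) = (s^2 - 8*s + 7)/(q*s + 2*q + s^2 + 2*s)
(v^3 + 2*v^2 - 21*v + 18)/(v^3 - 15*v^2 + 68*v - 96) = (v^2 + 5*v - 6)/(v^2 - 12*v + 32)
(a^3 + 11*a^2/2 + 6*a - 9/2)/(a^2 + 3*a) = a + 5/2 - 3/(2*a)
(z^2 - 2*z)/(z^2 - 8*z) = (z - 2)/(z - 8)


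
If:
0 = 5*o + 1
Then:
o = -1/5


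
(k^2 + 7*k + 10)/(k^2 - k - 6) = (k + 5)/(k - 3)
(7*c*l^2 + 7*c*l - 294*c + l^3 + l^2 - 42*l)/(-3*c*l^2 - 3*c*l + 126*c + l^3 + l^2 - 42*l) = (-7*c - l)/(3*c - l)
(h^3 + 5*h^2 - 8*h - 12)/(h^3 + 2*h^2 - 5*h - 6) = (h + 6)/(h + 3)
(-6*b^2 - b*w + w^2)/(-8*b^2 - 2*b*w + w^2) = (-3*b + w)/(-4*b + w)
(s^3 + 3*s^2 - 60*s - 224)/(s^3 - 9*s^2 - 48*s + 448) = (s + 4)/(s - 8)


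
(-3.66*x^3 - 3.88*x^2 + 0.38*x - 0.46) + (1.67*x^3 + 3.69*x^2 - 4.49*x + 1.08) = -1.99*x^3 - 0.19*x^2 - 4.11*x + 0.62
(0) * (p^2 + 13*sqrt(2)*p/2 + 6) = 0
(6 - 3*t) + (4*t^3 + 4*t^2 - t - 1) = 4*t^3 + 4*t^2 - 4*t + 5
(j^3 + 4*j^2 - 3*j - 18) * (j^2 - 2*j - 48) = j^5 + 2*j^4 - 59*j^3 - 204*j^2 + 180*j + 864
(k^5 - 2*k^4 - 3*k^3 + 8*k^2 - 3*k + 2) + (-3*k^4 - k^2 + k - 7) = k^5 - 5*k^4 - 3*k^3 + 7*k^2 - 2*k - 5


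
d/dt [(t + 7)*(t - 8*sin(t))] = t - (t + 7)*(8*cos(t) - 1) - 8*sin(t)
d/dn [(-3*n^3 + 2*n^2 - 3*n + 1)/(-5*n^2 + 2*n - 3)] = (15*n^4 - 12*n^3 + 16*n^2 - 2*n + 7)/(25*n^4 - 20*n^3 + 34*n^2 - 12*n + 9)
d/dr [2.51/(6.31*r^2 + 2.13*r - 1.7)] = (-31.6762*r - 5.3463)/(6.31*r^2 + 2.13*r - 1.7)^2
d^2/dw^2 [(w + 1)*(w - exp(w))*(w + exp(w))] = -4*w*exp(2*w) + 6*w - 8*exp(2*w) + 2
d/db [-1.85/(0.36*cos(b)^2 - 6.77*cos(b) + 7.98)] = (12.5245 - 1.332*cos(b))*sin(b)/(0.36*cos(b)^2 - 6.77*cos(b) + 7.98)^2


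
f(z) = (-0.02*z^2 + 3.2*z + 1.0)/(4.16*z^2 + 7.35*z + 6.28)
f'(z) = (3.2 - 0.04*z)/(4.16*z^2 + 7.35*z + 6.28) + (-8.32*z - 7.35)*(-0.02*z^2 + 3.2*z + 1.0)/(4.16*z^2 + 7.35*z + 6.28)^2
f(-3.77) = -0.30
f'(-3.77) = -0.10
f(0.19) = 0.21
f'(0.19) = 0.17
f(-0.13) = 0.11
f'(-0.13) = 0.47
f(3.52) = 0.14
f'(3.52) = -0.03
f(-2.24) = -0.59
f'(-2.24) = -0.31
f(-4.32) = -0.25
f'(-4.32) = -0.07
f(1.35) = 0.22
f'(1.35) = -0.04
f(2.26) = 0.18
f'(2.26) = -0.04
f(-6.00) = -0.17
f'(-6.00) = -0.03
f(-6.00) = -0.17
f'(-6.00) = -0.03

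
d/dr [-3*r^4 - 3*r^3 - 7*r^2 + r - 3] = -12*r^3 - 9*r^2 - 14*r + 1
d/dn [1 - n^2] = -2*n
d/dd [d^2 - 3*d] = 2*d - 3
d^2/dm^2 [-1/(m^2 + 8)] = 2*(8 - 3*m^2)/(m^2 + 8)^3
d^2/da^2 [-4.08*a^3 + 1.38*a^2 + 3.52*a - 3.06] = 2.76 - 24.48*a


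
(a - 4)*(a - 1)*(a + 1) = a^3 - 4*a^2 - a + 4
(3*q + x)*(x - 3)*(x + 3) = 3*q*x^2 - 27*q + x^3 - 9*x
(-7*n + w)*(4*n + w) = -28*n^2 - 3*n*w + w^2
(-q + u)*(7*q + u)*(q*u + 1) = -7*q^3*u + 6*q^2*u^2 - 7*q^2 + q*u^3 + 6*q*u + u^2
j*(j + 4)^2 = j^3 + 8*j^2 + 16*j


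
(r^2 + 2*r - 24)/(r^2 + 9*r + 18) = (r - 4)/(r + 3)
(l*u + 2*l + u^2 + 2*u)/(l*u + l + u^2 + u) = (u + 2)/(u + 1)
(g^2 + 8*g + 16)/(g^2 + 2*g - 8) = (g + 4)/(g - 2)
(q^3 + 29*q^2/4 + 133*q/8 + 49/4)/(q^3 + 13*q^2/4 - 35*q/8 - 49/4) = (q + 2)/(q - 2)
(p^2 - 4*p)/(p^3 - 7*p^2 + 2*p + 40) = p/(p^2 - 3*p - 10)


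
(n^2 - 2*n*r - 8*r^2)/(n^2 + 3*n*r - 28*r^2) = (n + 2*r)/(n + 7*r)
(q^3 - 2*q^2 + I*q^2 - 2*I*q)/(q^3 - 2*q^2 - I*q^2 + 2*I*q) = (q + I)/(q - I)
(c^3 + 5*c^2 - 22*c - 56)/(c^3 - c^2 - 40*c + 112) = (c + 2)/(c - 4)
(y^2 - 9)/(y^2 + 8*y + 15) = (y - 3)/(y + 5)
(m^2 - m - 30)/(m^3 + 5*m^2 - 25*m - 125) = (m - 6)/(m^2 - 25)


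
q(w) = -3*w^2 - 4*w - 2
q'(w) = -6*w - 4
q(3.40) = -50.28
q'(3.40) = -24.40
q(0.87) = -7.75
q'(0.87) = -9.22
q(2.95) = -39.91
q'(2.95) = -21.70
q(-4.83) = -52.67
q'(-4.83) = 24.98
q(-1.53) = -2.90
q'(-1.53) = 5.18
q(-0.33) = -1.01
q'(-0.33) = -2.02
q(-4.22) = -38.55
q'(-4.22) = 21.32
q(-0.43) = -0.83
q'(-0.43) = -1.42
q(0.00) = -2.00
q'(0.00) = -4.00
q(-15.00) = -617.00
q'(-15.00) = 86.00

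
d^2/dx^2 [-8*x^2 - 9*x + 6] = -16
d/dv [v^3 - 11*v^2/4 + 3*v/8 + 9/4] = 3*v^2 - 11*v/2 + 3/8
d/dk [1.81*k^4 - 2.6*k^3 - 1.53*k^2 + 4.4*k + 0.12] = 7.24*k^3 - 7.8*k^2 - 3.06*k + 4.4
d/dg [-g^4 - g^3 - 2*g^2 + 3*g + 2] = -4*g^3 - 3*g^2 - 4*g + 3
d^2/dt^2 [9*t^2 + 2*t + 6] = 18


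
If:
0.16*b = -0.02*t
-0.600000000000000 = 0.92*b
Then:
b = -0.65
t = 5.22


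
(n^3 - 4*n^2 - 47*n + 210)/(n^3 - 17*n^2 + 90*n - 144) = (n^2 + 2*n - 35)/(n^2 - 11*n + 24)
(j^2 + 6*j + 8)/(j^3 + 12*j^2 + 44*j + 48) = 1/(j + 6)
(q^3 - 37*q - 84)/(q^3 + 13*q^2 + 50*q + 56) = (q^2 - 4*q - 21)/(q^2 + 9*q + 14)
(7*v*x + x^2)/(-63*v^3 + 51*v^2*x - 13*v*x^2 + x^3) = x*(7*v + x)/(-63*v^3 + 51*v^2*x - 13*v*x^2 + x^3)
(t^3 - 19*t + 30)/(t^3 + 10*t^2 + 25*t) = (t^2 - 5*t + 6)/(t*(t + 5))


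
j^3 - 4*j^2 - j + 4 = (j - 4)*(j - 1)*(j + 1)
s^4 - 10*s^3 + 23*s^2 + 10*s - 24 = (s - 6)*(s - 4)*(s - 1)*(s + 1)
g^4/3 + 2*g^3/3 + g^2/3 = g^2*(g/3 + 1/3)*(g + 1)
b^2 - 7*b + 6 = (b - 6)*(b - 1)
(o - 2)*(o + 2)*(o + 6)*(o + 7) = o^4 + 13*o^3 + 38*o^2 - 52*o - 168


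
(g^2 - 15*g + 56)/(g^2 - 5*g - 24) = (g - 7)/(g + 3)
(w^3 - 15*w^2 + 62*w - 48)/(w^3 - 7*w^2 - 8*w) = (w^2 - 7*w + 6)/(w*(w + 1))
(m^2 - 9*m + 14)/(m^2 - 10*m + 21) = (m - 2)/(m - 3)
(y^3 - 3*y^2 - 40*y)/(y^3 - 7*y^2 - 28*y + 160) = y/(y - 4)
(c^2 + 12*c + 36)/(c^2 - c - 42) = (c + 6)/(c - 7)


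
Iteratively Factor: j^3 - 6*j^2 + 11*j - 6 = (j - 1)*(j^2 - 5*j + 6) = (j - 3)*(j - 1)*(j - 2)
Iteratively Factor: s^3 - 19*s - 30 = (s - 5)*(s^2 + 5*s + 6) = (s - 5)*(s + 3)*(s + 2)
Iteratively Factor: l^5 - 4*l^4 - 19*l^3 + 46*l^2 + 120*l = (l - 4)*(l^4 - 19*l^2 - 30*l) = (l - 4)*(l + 2)*(l^3 - 2*l^2 - 15*l) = l*(l - 4)*(l + 2)*(l^2 - 2*l - 15) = l*(l - 5)*(l - 4)*(l + 2)*(l + 3)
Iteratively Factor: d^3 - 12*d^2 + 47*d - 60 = (d - 5)*(d^2 - 7*d + 12) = (d - 5)*(d - 3)*(d - 4)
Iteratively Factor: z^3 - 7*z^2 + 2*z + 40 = (z - 5)*(z^2 - 2*z - 8) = (z - 5)*(z - 4)*(z + 2)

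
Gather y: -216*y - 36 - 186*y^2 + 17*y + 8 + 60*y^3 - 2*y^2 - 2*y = 60*y^3 - 188*y^2 - 201*y - 28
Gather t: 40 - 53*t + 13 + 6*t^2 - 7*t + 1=6*t^2 - 60*t + 54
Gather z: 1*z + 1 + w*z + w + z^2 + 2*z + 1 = w + z^2 + z*(w + 3) + 2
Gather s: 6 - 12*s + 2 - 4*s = 8 - 16*s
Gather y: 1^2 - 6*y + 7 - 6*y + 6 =14 - 12*y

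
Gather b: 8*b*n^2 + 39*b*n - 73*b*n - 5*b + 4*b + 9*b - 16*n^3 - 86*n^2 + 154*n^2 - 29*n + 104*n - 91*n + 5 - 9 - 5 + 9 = b*(8*n^2 - 34*n + 8) - 16*n^3 + 68*n^2 - 16*n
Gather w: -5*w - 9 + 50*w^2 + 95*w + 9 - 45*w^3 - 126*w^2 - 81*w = -45*w^3 - 76*w^2 + 9*w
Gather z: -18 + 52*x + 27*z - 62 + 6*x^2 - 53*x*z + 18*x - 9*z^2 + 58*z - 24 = 6*x^2 + 70*x - 9*z^2 + z*(85 - 53*x) - 104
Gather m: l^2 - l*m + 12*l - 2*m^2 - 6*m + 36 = l^2 + 12*l - 2*m^2 + m*(-l - 6) + 36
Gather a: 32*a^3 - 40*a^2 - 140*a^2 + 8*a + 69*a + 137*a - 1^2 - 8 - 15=32*a^3 - 180*a^2 + 214*a - 24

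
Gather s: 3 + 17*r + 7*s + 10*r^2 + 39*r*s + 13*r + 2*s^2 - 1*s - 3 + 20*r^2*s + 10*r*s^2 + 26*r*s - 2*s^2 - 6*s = 10*r^2 + 10*r*s^2 + 30*r + s*(20*r^2 + 65*r)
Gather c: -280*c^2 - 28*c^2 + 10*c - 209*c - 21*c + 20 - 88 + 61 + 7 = -308*c^2 - 220*c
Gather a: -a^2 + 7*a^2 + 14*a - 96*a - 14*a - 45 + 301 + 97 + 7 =6*a^2 - 96*a + 360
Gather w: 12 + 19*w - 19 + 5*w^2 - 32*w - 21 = 5*w^2 - 13*w - 28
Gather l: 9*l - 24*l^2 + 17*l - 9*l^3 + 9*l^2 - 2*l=-9*l^3 - 15*l^2 + 24*l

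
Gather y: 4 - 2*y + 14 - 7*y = 18 - 9*y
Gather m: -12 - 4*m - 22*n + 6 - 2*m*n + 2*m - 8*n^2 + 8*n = m*(-2*n - 2) - 8*n^2 - 14*n - 6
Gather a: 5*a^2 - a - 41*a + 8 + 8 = 5*a^2 - 42*a + 16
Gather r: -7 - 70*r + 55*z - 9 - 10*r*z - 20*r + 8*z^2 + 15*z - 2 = r*(-10*z - 90) + 8*z^2 + 70*z - 18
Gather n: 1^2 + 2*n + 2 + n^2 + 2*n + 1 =n^2 + 4*n + 4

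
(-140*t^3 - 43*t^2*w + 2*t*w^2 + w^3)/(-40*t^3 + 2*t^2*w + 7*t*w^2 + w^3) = (7*t - w)/(2*t - w)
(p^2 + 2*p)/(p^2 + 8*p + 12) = p/(p + 6)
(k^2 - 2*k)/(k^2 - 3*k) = (k - 2)/(k - 3)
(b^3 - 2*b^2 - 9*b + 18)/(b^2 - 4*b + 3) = (b^2 + b - 6)/(b - 1)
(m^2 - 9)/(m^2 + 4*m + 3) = (m - 3)/(m + 1)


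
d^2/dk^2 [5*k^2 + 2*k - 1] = 10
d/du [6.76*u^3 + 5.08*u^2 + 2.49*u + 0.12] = 20.28*u^2 + 10.16*u + 2.49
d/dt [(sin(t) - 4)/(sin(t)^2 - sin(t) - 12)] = -cos(t)/(sin(t) + 3)^2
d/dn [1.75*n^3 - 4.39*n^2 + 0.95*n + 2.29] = 5.25*n^2 - 8.78*n + 0.95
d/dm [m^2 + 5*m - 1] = 2*m + 5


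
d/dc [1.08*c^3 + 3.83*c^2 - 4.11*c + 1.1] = 3.24*c^2 + 7.66*c - 4.11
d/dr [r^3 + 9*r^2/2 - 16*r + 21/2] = 3*r^2 + 9*r - 16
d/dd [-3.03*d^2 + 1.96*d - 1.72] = 1.96 - 6.06*d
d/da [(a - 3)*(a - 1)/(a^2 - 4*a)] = 6*(2 - a)/(a^2*(a^2 - 8*a + 16))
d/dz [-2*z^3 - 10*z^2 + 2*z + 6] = -6*z^2 - 20*z + 2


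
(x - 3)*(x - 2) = x^2 - 5*x + 6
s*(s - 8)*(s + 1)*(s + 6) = s^4 - s^3 - 50*s^2 - 48*s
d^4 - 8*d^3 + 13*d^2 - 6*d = d*(d - 6)*(d - 1)^2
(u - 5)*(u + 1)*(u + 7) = u^3 + 3*u^2 - 33*u - 35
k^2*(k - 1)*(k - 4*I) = k^4 - k^3 - 4*I*k^3 + 4*I*k^2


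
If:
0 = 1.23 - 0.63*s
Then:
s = 1.95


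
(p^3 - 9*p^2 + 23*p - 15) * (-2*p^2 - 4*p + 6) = -2*p^5 + 14*p^4 - 4*p^3 - 116*p^2 + 198*p - 90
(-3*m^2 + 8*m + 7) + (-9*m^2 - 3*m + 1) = -12*m^2 + 5*m + 8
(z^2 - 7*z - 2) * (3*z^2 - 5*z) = 3*z^4 - 26*z^3 + 29*z^2 + 10*z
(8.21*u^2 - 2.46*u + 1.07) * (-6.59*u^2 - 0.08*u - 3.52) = -54.1039*u^4 + 15.5546*u^3 - 35.7537*u^2 + 8.5736*u - 3.7664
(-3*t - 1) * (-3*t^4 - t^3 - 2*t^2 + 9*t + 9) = 9*t^5 + 6*t^4 + 7*t^3 - 25*t^2 - 36*t - 9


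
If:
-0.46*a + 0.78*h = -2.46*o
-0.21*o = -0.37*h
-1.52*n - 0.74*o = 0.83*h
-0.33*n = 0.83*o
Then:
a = 0.00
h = 0.00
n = 0.00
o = 0.00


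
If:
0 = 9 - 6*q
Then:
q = 3/2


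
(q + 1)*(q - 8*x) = q^2 - 8*q*x + q - 8*x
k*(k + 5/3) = k^2 + 5*k/3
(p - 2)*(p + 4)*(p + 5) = p^3 + 7*p^2 + 2*p - 40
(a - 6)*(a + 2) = a^2 - 4*a - 12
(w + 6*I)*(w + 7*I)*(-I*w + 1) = -I*w^3 + 14*w^2 + 55*I*w - 42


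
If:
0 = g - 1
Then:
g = 1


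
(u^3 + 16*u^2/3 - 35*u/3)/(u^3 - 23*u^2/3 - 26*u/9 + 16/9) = 3*u*(3*u^2 + 16*u - 35)/(9*u^3 - 69*u^2 - 26*u + 16)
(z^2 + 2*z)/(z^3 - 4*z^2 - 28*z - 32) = z/(z^2 - 6*z - 16)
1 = 1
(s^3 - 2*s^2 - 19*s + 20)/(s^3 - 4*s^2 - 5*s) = (s^2 + 3*s - 4)/(s*(s + 1))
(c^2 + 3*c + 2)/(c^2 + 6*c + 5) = (c + 2)/(c + 5)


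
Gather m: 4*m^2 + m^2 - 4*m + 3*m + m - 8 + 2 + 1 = 5*m^2 - 5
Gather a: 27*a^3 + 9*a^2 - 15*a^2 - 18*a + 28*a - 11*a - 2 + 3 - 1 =27*a^3 - 6*a^2 - a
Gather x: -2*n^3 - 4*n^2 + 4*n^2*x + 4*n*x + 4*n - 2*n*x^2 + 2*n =-2*n^3 - 4*n^2 - 2*n*x^2 + 6*n + x*(4*n^2 + 4*n)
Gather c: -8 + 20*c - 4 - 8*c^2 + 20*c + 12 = -8*c^2 + 40*c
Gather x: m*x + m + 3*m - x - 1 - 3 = 4*m + x*(m - 1) - 4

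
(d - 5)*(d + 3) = d^2 - 2*d - 15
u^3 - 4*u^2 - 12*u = u*(u - 6)*(u + 2)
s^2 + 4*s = s*(s + 4)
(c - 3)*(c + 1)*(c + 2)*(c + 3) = c^4 + 3*c^3 - 7*c^2 - 27*c - 18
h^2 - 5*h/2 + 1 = (h - 2)*(h - 1/2)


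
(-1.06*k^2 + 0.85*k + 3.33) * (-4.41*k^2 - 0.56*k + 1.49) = 4.6746*k^4 - 3.1549*k^3 - 16.7407*k^2 - 0.5983*k + 4.9617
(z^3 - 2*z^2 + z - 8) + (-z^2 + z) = z^3 - 3*z^2 + 2*z - 8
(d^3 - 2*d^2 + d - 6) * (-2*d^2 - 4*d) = -2*d^5 + 6*d^3 + 8*d^2 + 24*d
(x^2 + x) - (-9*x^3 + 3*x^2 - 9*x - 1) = 9*x^3 - 2*x^2 + 10*x + 1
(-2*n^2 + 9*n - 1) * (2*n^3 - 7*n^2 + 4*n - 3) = -4*n^5 + 32*n^4 - 73*n^3 + 49*n^2 - 31*n + 3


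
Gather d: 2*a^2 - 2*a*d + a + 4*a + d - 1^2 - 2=2*a^2 + 5*a + d*(1 - 2*a) - 3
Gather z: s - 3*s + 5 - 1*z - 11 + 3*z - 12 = -2*s + 2*z - 18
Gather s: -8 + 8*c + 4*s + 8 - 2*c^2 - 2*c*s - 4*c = -2*c^2 + 4*c + s*(4 - 2*c)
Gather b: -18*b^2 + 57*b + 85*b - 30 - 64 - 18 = -18*b^2 + 142*b - 112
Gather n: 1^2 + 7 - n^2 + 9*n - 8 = -n^2 + 9*n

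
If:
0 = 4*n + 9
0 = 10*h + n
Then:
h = 9/40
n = -9/4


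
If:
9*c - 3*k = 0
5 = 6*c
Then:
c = 5/6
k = 5/2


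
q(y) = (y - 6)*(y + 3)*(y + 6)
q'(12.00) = 468.00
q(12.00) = 1620.00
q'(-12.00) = 324.00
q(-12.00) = -972.00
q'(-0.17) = -36.93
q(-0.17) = -101.80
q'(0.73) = -30.02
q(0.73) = -132.29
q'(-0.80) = -38.88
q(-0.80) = -77.79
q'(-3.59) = -18.88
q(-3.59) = 13.64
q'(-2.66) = -30.73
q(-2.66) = -9.83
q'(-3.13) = -25.39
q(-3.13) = 3.41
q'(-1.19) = -38.89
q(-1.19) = -62.60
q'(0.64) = -30.93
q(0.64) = -129.55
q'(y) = (y - 6)*(y + 3) + (y - 6)*(y + 6) + (y + 3)*(y + 6) = 3*y^2 + 6*y - 36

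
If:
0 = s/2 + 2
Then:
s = -4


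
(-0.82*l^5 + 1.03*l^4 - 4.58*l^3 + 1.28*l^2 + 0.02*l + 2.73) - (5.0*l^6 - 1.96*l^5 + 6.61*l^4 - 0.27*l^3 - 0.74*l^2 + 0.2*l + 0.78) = -5.0*l^6 + 1.14*l^5 - 5.58*l^4 - 4.31*l^3 + 2.02*l^2 - 0.18*l + 1.95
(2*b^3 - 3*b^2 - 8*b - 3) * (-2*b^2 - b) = -4*b^5 + 4*b^4 + 19*b^3 + 14*b^2 + 3*b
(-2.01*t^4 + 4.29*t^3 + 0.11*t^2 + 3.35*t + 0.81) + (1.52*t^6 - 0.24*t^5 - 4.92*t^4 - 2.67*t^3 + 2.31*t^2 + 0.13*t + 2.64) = 1.52*t^6 - 0.24*t^5 - 6.93*t^4 + 1.62*t^3 + 2.42*t^2 + 3.48*t + 3.45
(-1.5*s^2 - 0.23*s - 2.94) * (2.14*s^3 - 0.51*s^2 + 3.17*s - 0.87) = -3.21*s^5 + 0.2728*s^4 - 10.9293*s^3 + 2.0753*s^2 - 9.1197*s + 2.5578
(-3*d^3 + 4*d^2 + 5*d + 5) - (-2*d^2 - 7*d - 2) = -3*d^3 + 6*d^2 + 12*d + 7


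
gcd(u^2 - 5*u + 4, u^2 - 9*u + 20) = u - 4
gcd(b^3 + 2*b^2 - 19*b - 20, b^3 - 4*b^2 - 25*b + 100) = b^2 + b - 20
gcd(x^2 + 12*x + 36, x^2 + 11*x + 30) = x + 6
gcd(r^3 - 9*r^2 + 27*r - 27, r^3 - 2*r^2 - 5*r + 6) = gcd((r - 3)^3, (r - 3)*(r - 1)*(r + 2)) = r - 3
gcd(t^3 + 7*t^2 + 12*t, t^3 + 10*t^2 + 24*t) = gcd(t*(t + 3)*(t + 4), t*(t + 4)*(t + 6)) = t^2 + 4*t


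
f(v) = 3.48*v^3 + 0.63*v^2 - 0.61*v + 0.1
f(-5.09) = -439.39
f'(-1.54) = 22.21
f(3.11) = 108.98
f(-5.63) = -597.51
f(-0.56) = 0.03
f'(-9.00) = 833.69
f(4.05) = 239.14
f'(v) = 10.44*v^2 + 1.26*v - 0.61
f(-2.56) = -52.59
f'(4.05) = 175.74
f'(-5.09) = 263.46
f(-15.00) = -11594.00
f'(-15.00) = 2329.49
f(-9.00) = -2480.30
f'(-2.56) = 64.58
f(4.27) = 279.92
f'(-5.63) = 323.21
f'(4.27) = 195.12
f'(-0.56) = 1.96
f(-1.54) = -10.18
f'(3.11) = 104.29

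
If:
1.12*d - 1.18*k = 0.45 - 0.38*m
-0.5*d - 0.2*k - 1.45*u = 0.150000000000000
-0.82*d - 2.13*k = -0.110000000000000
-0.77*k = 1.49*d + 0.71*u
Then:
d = 0.04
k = 0.04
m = 1.18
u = -0.12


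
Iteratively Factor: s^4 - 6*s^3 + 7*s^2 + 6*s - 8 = (s - 2)*(s^3 - 4*s^2 - s + 4) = (s - 4)*(s - 2)*(s^2 - 1) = (s - 4)*(s - 2)*(s + 1)*(s - 1)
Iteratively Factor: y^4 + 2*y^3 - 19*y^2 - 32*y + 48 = (y + 4)*(y^3 - 2*y^2 - 11*y + 12) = (y - 1)*(y + 4)*(y^2 - y - 12) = (y - 1)*(y + 3)*(y + 4)*(y - 4)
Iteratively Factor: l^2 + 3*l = (l)*(l + 3)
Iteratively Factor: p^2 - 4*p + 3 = (p - 3)*(p - 1)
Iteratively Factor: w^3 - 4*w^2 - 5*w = (w + 1)*(w^2 - 5*w) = w*(w + 1)*(w - 5)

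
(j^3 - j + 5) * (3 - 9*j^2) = -9*j^5 + 12*j^3 - 45*j^2 - 3*j + 15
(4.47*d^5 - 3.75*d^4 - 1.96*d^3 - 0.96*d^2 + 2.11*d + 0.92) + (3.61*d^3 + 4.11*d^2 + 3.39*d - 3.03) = 4.47*d^5 - 3.75*d^4 + 1.65*d^3 + 3.15*d^2 + 5.5*d - 2.11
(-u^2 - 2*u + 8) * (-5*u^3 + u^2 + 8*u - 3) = 5*u^5 + 9*u^4 - 50*u^3 - 5*u^2 + 70*u - 24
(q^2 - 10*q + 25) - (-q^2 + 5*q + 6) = 2*q^2 - 15*q + 19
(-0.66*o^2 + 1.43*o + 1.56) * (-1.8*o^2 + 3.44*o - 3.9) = 1.188*o^4 - 4.8444*o^3 + 4.6852*o^2 - 0.210599999999999*o - 6.084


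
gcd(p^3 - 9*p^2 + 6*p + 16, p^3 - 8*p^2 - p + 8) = p^2 - 7*p - 8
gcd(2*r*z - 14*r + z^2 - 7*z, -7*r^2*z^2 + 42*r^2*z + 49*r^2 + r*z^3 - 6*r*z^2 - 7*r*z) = z - 7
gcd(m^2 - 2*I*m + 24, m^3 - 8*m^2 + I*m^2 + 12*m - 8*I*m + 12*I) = 1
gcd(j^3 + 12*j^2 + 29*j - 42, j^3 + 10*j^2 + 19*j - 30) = j^2 + 5*j - 6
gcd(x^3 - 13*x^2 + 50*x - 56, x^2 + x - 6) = x - 2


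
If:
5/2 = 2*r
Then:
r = 5/4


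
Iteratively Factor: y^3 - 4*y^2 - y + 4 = (y - 1)*(y^2 - 3*y - 4) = (y - 4)*(y - 1)*(y + 1)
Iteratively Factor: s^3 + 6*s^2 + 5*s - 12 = (s + 4)*(s^2 + 2*s - 3) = (s + 3)*(s + 4)*(s - 1)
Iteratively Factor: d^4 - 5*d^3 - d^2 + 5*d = (d - 5)*(d^3 - d) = d*(d - 5)*(d^2 - 1) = d*(d - 5)*(d + 1)*(d - 1)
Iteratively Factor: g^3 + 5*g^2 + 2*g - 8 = (g + 4)*(g^2 + g - 2) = (g + 2)*(g + 4)*(g - 1)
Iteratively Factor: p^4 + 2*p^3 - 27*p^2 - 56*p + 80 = (p + 4)*(p^3 - 2*p^2 - 19*p + 20) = (p - 1)*(p + 4)*(p^2 - p - 20) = (p - 1)*(p + 4)^2*(p - 5)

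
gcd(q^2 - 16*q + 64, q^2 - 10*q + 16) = q - 8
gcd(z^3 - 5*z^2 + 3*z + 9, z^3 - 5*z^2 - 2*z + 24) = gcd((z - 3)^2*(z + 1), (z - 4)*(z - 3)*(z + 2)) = z - 3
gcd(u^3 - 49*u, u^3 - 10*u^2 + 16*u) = u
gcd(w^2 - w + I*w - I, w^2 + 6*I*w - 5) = w + I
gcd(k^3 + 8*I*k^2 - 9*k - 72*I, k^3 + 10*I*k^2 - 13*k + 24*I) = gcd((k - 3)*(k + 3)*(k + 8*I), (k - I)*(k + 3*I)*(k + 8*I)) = k + 8*I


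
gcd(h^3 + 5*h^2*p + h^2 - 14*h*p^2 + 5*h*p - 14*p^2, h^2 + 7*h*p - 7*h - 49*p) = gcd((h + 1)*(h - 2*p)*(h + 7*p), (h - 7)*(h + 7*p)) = h + 7*p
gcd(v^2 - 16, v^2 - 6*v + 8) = v - 4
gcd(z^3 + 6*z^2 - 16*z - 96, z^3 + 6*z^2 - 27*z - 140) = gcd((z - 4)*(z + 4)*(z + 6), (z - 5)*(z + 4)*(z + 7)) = z + 4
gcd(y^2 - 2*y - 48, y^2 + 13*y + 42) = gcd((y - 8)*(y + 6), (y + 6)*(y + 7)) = y + 6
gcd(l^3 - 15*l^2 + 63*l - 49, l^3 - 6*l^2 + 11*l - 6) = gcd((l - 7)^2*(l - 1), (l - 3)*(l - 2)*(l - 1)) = l - 1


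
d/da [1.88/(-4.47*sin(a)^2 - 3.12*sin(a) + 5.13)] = (16.8072*sin(a) + 5.8656)*cos(a)/(4.47*sin(a)^2 + 3.12*sin(a) - 5.13)^2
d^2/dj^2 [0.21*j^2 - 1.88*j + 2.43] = 0.420000000000000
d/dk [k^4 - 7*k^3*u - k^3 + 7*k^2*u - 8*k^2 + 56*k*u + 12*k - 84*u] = 4*k^3 - 21*k^2*u - 3*k^2 + 14*k*u - 16*k + 56*u + 12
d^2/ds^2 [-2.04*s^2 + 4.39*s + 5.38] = -4.08000000000000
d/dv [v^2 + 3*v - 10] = 2*v + 3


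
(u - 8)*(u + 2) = u^2 - 6*u - 16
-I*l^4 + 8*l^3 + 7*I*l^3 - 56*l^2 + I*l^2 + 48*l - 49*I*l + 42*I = (l - 6)*(l + I)*(l + 7*I)*(-I*l + I)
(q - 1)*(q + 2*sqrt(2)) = q^2 - q + 2*sqrt(2)*q - 2*sqrt(2)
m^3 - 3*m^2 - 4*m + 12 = (m - 3)*(m - 2)*(m + 2)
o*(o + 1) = o^2 + o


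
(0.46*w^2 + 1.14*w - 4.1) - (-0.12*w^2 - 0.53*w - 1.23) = 0.58*w^2 + 1.67*w - 2.87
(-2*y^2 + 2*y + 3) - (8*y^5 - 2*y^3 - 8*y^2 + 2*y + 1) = -8*y^5 + 2*y^3 + 6*y^2 + 2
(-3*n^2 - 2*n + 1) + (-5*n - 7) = -3*n^2 - 7*n - 6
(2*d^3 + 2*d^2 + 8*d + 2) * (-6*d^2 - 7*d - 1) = -12*d^5 - 26*d^4 - 64*d^3 - 70*d^2 - 22*d - 2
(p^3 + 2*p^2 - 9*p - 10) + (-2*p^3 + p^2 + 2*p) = -p^3 + 3*p^2 - 7*p - 10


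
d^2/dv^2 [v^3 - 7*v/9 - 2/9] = 6*v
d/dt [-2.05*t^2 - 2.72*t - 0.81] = -4.1*t - 2.72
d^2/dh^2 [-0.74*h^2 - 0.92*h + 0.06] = -1.48000000000000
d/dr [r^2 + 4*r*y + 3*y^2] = 2*r + 4*y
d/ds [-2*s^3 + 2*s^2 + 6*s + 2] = -6*s^2 + 4*s + 6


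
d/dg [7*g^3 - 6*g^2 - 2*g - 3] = 21*g^2 - 12*g - 2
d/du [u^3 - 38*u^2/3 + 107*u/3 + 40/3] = 3*u^2 - 76*u/3 + 107/3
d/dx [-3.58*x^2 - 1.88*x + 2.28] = -7.16*x - 1.88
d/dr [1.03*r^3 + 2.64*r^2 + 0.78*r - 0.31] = 3.09*r^2 + 5.28*r + 0.78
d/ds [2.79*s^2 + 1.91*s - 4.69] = 5.58*s + 1.91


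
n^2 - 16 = (n - 4)*(n + 4)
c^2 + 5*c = c*(c + 5)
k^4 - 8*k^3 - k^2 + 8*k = k*(k - 8)*(k - 1)*(k + 1)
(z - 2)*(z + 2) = z^2 - 4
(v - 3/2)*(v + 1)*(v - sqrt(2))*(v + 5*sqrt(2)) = v^4 - v^3/2 + 4*sqrt(2)*v^3 - 23*v^2/2 - 2*sqrt(2)*v^2 - 6*sqrt(2)*v + 5*v + 15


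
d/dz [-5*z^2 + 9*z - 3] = 9 - 10*z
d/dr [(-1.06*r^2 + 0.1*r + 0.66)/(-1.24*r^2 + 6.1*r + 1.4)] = (-6.342*r^2 - 1.3312*r - 3.886)/(1.5376*r^4 - 15.128*r^3 + 33.738*r^2 + 17.08*r + 1.96)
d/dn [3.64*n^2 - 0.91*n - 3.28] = 7.28*n - 0.91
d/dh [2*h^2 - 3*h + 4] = 4*h - 3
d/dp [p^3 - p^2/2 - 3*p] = 3*p^2 - p - 3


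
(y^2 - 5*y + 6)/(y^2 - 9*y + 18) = (y - 2)/(y - 6)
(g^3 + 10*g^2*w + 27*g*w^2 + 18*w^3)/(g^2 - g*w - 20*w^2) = (-g^3 - 10*g^2*w - 27*g*w^2 - 18*w^3)/(-g^2 + g*w + 20*w^2)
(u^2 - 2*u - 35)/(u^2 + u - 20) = (u - 7)/(u - 4)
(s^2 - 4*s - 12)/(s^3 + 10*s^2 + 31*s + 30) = (s - 6)/(s^2 + 8*s + 15)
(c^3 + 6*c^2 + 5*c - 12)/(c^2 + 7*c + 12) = c - 1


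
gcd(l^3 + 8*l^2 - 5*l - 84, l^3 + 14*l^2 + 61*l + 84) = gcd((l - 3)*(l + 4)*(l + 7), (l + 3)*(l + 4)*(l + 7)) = l^2 + 11*l + 28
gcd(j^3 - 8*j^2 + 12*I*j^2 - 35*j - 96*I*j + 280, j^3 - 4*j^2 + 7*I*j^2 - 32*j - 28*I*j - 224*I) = j^2 + j*(-8 + 7*I) - 56*I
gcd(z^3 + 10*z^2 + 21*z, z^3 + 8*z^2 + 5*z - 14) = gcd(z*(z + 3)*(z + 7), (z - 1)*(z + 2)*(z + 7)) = z + 7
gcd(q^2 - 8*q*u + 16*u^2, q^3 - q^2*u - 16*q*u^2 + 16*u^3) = q - 4*u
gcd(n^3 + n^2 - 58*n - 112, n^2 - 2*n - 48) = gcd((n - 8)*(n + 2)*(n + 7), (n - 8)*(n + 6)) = n - 8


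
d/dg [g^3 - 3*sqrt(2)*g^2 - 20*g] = 3*g^2 - 6*sqrt(2)*g - 20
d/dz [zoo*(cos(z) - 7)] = zoo*sin(z)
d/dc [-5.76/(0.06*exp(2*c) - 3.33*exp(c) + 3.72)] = (0.6912*exp(c) - 19.1808)*exp(c)/(0.06*exp(2*c) - 3.33*exp(c) + 3.72)^2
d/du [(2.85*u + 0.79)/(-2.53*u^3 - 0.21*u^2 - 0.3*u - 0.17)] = (14.421*u^3 + 6.5946*u^2 + 0.3318*u - 0.2475)/(6.4009*u^6 + 1.0626*u^5 + 1.5621*u^4 + 0.9862*u^3 + 0.1614*u^2 + 0.102*u + 0.0289)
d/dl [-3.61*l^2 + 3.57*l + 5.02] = 3.57 - 7.22*l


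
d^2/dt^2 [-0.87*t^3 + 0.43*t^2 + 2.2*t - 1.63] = 0.86 - 5.22*t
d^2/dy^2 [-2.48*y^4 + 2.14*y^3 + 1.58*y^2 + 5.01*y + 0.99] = -29.76*y^2 + 12.84*y + 3.16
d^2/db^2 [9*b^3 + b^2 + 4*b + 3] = 54*b + 2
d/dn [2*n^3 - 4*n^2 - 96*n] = 6*n^2 - 8*n - 96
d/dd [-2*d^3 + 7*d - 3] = 7 - 6*d^2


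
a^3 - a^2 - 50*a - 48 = (a - 8)*(a + 1)*(a + 6)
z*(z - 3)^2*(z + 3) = z^4 - 3*z^3 - 9*z^2 + 27*z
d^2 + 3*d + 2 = (d + 1)*(d + 2)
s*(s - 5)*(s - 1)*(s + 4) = s^4 - 2*s^3 - 19*s^2 + 20*s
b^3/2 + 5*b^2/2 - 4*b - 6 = (b/2 + 1/2)*(b - 2)*(b + 6)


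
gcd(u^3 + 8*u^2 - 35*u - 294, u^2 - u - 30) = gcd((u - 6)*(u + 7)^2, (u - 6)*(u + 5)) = u - 6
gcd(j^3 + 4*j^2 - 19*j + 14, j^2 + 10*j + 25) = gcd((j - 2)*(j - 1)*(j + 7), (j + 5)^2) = 1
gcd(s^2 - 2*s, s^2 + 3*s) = s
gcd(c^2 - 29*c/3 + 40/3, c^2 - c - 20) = 1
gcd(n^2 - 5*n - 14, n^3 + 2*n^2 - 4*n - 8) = n + 2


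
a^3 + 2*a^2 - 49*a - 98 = (a - 7)*(a + 2)*(a + 7)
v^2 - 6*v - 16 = (v - 8)*(v + 2)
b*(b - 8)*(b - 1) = b^3 - 9*b^2 + 8*b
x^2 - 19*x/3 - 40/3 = (x - 8)*(x + 5/3)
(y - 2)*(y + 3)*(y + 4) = y^3 + 5*y^2 - 2*y - 24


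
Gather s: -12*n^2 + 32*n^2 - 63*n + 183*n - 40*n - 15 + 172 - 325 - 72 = 20*n^2 + 80*n - 240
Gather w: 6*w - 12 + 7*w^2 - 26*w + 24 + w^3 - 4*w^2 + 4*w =w^3 + 3*w^2 - 16*w + 12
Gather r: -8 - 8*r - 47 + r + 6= -7*r - 49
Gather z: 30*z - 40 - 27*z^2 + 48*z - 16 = -27*z^2 + 78*z - 56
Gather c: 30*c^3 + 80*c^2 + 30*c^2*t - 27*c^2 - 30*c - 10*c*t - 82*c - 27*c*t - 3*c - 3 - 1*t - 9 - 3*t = 30*c^3 + c^2*(30*t + 53) + c*(-37*t - 115) - 4*t - 12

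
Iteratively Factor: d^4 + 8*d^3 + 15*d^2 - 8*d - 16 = (d + 4)*(d^3 + 4*d^2 - d - 4) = (d + 1)*(d + 4)*(d^2 + 3*d - 4) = (d + 1)*(d + 4)^2*(d - 1)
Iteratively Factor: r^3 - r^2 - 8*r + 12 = (r + 3)*(r^2 - 4*r + 4) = (r - 2)*(r + 3)*(r - 2)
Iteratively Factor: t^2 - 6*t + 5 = (t - 5)*(t - 1)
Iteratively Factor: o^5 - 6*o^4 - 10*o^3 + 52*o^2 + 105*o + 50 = (o + 1)*(o^4 - 7*o^3 - 3*o^2 + 55*o + 50) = (o + 1)^2*(o^3 - 8*o^2 + 5*o + 50) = (o - 5)*(o + 1)^2*(o^2 - 3*o - 10) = (o - 5)*(o + 1)^2*(o + 2)*(o - 5)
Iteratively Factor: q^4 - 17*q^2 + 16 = (q + 1)*(q^3 - q^2 - 16*q + 16) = (q - 4)*(q + 1)*(q^2 + 3*q - 4) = (q - 4)*(q - 1)*(q + 1)*(q + 4)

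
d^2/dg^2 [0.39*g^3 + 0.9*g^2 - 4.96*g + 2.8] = 2.34*g + 1.8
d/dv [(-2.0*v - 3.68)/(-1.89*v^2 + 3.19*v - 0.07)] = (-3.78*v^2 - 13.9104*v + 11.8792)/(3.5721*v^4 - 12.0582*v^3 + 10.4407*v^2 - 0.4466*v + 0.0049)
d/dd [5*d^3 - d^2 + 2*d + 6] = 15*d^2 - 2*d + 2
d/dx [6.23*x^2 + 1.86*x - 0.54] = 12.46*x + 1.86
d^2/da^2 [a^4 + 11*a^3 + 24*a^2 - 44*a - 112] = 12*a^2 + 66*a + 48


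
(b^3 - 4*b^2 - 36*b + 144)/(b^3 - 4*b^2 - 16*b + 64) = (b^2 - 36)/(b^2 - 16)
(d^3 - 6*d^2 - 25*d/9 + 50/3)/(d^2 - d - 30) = (d^2 - 25/9)/(d + 5)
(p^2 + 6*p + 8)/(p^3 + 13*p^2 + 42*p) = (p^2 + 6*p + 8)/(p*(p^2 + 13*p + 42))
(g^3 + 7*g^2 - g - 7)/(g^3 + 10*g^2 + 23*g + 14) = (g - 1)/(g + 2)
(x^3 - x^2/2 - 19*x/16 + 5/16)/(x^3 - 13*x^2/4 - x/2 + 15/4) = (x - 1/4)/(x - 3)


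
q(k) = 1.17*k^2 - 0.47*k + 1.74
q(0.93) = 2.31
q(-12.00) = 175.86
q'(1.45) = 2.92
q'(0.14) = -0.14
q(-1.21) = 4.02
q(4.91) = 27.64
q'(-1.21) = -3.30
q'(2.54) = 5.47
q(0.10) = 1.70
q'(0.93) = 1.71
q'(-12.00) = -28.55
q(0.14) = 1.70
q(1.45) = 3.52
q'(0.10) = -0.24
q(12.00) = 164.58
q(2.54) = 8.09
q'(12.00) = 27.61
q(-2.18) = 8.32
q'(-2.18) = -5.57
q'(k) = 2.34*k - 0.47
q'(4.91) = 11.02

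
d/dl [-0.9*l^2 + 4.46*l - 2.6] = 4.46 - 1.8*l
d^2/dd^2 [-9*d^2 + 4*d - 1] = -18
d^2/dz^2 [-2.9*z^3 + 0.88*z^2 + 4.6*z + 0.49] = 1.76 - 17.4*z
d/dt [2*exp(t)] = 2*exp(t)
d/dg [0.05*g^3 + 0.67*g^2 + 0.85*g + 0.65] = 0.15*g^2 + 1.34*g + 0.85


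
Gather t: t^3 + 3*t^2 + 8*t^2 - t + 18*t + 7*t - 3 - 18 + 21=t^3 + 11*t^2 + 24*t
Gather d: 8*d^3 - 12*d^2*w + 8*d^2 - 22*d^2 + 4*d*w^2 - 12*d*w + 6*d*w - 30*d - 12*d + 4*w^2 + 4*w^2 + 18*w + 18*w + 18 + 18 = 8*d^3 + d^2*(-12*w - 14) + d*(4*w^2 - 6*w - 42) + 8*w^2 + 36*w + 36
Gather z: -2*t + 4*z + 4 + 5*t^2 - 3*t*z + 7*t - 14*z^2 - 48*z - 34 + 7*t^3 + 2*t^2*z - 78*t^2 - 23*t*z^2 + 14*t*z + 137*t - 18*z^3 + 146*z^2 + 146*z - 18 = 7*t^3 - 73*t^2 + 142*t - 18*z^3 + z^2*(132 - 23*t) + z*(2*t^2 + 11*t + 102) - 48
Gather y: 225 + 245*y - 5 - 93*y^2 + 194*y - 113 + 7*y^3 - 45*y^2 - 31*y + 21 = 7*y^3 - 138*y^2 + 408*y + 128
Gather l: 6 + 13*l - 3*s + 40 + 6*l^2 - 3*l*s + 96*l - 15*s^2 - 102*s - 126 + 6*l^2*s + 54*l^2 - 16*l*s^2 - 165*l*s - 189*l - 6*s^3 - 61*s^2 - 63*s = l^2*(6*s + 60) + l*(-16*s^2 - 168*s - 80) - 6*s^3 - 76*s^2 - 168*s - 80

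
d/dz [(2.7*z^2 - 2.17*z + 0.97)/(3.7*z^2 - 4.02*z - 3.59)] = (-2.825*z^2 - 26.564*z + 11.6897)/(13.69*z^4 - 29.748*z^3 - 10.4056*z^2 + 28.8636*z + 12.8881)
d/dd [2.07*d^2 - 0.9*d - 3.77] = 4.14*d - 0.9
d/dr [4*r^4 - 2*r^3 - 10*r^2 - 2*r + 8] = 16*r^3 - 6*r^2 - 20*r - 2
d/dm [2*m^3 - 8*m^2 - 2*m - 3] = 6*m^2 - 16*m - 2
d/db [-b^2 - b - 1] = -2*b - 1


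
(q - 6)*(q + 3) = q^2 - 3*q - 18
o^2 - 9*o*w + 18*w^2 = (o - 6*w)*(o - 3*w)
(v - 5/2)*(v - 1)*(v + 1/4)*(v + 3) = v^4 - v^3/4 - 65*v^2/8 + 11*v/2 + 15/8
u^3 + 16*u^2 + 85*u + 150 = (u + 5)^2*(u + 6)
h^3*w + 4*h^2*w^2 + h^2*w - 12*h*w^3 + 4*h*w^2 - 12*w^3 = (h - 2*w)*(h + 6*w)*(h*w + w)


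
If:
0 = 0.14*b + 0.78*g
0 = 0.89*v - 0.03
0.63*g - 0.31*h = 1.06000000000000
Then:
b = -2.74149659863946*h - 9.37414965986395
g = 0.492063492063492*h + 1.68253968253968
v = 0.03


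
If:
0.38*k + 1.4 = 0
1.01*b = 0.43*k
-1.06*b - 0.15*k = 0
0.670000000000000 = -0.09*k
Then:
No Solution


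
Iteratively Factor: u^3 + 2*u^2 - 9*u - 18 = (u - 3)*(u^2 + 5*u + 6) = (u - 3)*(u + 3)*(u + 2)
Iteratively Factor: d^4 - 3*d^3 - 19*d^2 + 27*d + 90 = (d - 5)*(d^3 + 2*d^2 - 9*d - 18) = (d - 5)*(d + 2)*(d^2 - 9) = (d - 5)*(d + 2)*(d + 3)*(d - 3)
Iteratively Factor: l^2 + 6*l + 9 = (l + 3)*(l + 3)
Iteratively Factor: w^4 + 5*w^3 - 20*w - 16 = (w - 2)*(w^3 + 7*w^2 + 14*w + 8) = (w - 2)*(w + 4)*(w^2 + 3*w + 2) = (w - 2)*(w + 2)*(w + 4)*(w + 1)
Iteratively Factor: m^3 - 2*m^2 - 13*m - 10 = (m + 2)*(m^2 - 4*m - 5) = (m + 1)*(m + 2)*(m - 5)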